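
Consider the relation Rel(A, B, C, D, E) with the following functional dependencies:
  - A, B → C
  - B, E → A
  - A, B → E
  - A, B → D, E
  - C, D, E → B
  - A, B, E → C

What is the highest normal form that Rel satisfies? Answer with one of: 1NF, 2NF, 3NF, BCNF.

BCNF

Candidate keys: {A, B}, {B, E}, {C, D, E}. Prime attributes: {A, B, C, D, E}.
Every FD has a superkey on the left, so the relation is in BCNF.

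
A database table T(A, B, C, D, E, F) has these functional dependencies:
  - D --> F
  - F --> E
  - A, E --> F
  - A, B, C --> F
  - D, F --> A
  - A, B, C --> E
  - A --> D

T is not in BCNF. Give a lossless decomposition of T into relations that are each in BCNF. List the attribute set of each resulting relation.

Candidate keys of the original relation: {A, B, C}, {B, C, D}.
{A, B, C, D, E, F}: {D} determines {A, D, E, F} here but is not a superkey — split on D --> A, E, F, giving {A, D, E, F} and {B, C, D}.
{A, D, E, F}: {F} determines {E, F} here but is not a superkey — split on F --> E, giving {E, F} and {A, D, F}.
{E, F} has no BCNF violation.
{A, D, F} has no BCNF violation.
{B, C, D} has no BCNF violation.

{A, D, F}; {B, C, D}; {E, F}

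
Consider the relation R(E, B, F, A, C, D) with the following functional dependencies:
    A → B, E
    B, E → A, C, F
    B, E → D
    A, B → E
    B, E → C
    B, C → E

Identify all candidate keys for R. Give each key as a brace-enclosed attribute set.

{A}⁺ = {A, B, C, D, E, F}, which is every attribute, so {A} is a candidate key.
{B, C}⁺ = {A, B, C, D, E, F}, which is every attribute, so {B, C} is a candidate key.
{B, E}⁺ = {A, B, C, D, E, F}, which is every attribute, so {B, E} is a candidate key.
No proper subset of any of these is a key, and no other minimal superkey exists.

{A}, {B, C}, {B, E}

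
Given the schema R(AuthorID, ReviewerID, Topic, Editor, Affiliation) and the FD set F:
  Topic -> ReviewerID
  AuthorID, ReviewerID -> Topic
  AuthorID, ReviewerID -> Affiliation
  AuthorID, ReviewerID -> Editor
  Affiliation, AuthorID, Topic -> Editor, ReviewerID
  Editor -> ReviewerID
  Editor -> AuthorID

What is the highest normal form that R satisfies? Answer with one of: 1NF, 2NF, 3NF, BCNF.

3NF

Candidate keys: {AuthorID, ReviewerID}, {AuthorID, Topic}, {Editor}. Prime attributes: {AuthorID, Editor, ReviewerID, Topic}.
Topic -> ReviewerID breaks BCNF: {Topic}⁺ = {ReviewerID, Topic}, so {Topic} is not a superkey.
But every attribute on its right side ({ReviewerID}) is prime, and the same holds for every other non-superkey FD, so 3NF still holds.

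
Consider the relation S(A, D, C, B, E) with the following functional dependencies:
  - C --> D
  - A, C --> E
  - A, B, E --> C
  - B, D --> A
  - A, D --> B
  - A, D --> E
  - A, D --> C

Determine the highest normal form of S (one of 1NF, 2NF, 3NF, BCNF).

Candidate keys: {A, B, E}, {A, C}, {A, D}, {B, C}, {B, D}. Prime attributes: {A, B, C, D, E}.
For C --> D we have {C}⁺ = {C, D}; {C} is not a superkey, so BCNF fails.
Its right-hand attributes {D} are all prime, as are those of every other non-superkey FD — the relation is in 3NF.

3NF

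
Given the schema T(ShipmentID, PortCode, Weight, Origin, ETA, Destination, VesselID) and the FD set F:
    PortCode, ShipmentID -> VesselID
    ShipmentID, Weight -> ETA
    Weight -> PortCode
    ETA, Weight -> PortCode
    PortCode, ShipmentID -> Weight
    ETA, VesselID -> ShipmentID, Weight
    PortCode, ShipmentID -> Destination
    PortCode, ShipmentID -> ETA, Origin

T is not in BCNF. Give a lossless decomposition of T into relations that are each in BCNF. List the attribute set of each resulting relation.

{Destination, ETA, Origin, ShipmentID, VesselID, Weight}; {PortCode, Weight}

Candidate keys of the original relation: {ETA, VesselID}, {PortCode, ShipmentID}, {ShipmentID, Weight}.
Within {Destination, ETA, Origin, PortCode, ShipmentID, VesselID, Weight}: {Weight}⁺ ∩ {Destination, ETA, Origin, PortCode, ShipmentID, VesselID, Weight} = {PortCode, Weight}, not the whole set, so Weight -> PortCode violates BCNF; decompose into {PortCode, Weight} and {Destination, ETA, Origin, ShipmentID, VesselID, Weight}.
{PortCode, Weight} has no BCNF violation.
{Destination, ETA, Origin, ShipmentID, VesselID, Weight} has no BCNF violation.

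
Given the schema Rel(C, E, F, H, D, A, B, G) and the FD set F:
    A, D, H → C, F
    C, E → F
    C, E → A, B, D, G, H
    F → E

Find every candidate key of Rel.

{C, E} is a candidate key since {C, E}⁺ = {A, B, C, D, E, F, G, H} covers every attribute.
{C, F} is a candidate key since {C, F}⁺ = {A, B, C, D, E, F, G, H} covers every attribute.
{A, D, H} is a candidate key since {A, D, H}⁺ = {A, B, C, D, E, F, G, H} covers every attribute.
No proper subset of any of these is a key, and no other minimal superkey exists.

{A, D, H}, {C, E}, {C, F}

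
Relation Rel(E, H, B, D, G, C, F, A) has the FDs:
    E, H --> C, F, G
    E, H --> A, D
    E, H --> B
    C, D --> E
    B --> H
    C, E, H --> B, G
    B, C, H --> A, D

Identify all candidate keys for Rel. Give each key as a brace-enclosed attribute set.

{B, C}, {B, E}, {C, D, H}, {E, H}

{B, C}⁺ = {A, B, C, D, E, F, G, H} — all of the relation — so {B, C} is a candidate key.
{B, E}⁺ = {A, B, C, D, E, F, G, H} — all of the relation — so {B, E} is a candidate key.
{E, H}⁺ = {A, B, C, D, E, F, G, H} — all of the relation — so {E, H} is a candidate key.
{C, D, H}⁺ = {A, B, C, D, E, F, G, H} — all of the relation — so {C, D, H} is a candidate key.
No proper subset of any of these is a key, and no other minimal superkey exists.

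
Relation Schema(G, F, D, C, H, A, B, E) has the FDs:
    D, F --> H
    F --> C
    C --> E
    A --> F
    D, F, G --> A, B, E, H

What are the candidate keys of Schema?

{A, D, G}, {D, F, G}

No FD produces {D, G}, so they must be in every candidate key.
Closure of {A, D, G} is {A, B, C, D, E, F, G, H}, the whole schema; {A, D, G} is a candidate key.
Closure of {D, F, G} is {A, B, C, D, E, F, G, H}, the whole schema; {D, F, G} is a candidate key.
These are minimal and exhaustive — every other superkey contains one of them.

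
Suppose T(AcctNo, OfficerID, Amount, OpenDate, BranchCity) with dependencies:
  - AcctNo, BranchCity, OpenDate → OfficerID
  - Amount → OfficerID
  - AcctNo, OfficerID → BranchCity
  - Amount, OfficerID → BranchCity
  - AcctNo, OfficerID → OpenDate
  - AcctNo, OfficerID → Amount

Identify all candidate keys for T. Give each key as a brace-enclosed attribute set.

{AcctNo, Amount}, {AcctNo, BranchCity, OpenDate}, {AcctNo, OfficerID}

No FD produces {AcctNo}, so it must be in every candidate key.
{AcctNo, Amount}⁺ = {AcctNo, Amount, BranchCity, OfficerID, OpenDate} — all of the relation — so {AcctNo, Amount} is a candidate key.
{AcctNo, OfficerID}⁺ = {AcctNo, Amount, BranchCity, OfficerID, OpenDate} — all of the relation — so {AcctNo, OfficerID} is a candidate key.
{AcctNo, BranchCity, OpenDate}⁺ = {AcctNo, Amount, BranchCity, OfficerID, OpenDate} — all of the relation — so {AcctNo, BranchCity, OpenDate} is a candidate key.
Any other superkey properly contains one of these, so there are no further candidate keys.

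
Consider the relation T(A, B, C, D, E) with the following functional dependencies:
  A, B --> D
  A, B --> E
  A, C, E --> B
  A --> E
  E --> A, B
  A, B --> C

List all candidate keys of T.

{A}, {E}

{A}⁺ = {A, B, C, D, E} — all of the relation — so {A} is a candidate key.
{E}⁺ = {A, B, C, D, E} — all of the relation — so {E} is a candidate key.
These are minimal and exhaustive — every other superkey contains one of them.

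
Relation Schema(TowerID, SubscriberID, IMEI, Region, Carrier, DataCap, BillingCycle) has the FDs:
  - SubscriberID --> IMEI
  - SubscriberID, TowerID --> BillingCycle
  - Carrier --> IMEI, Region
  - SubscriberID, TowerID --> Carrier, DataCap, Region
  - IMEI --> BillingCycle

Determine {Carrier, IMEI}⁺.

Start with {Carrier, IMEI}.
Carrier --> IMEI, Region applies; add {Region} → now {Carrier, IMEI, Region}.
IMEI --> BillingCycle applies; add {BillingCycle} → now {BillingCycle, Carrier, IMEI, Region}.
No further FD applies.

{BillingCycle, Carrier, IMEI, Region}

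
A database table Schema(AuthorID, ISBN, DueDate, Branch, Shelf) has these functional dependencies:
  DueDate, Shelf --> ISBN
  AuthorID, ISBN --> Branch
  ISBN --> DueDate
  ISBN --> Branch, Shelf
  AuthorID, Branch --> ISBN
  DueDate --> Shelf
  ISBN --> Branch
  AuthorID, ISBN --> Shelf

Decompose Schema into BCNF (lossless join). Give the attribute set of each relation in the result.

Candidate keys of the original relation: {AuthorID, Branch}, {AuthorID, DueDate}, {AuthorID, ISBN}.
Within {AuthorID, Branch, DueDate, ISBN, Shelf}: {DueDate, Shelf}⁺ ∩ {AuthorID, Branch, DueDate, ISBN, Shelf} = {Branch, DueDate, ISBN, Shelf}, not the whole set, so DueDate, Shelf --> Branch, ISBN violates BCNF; decompose into {Branch, DueDate, ISBN, Shelf} and {AuthorID, DueDate, Shelf}.
{Branch, DueDate, ISBN, Shelf}: every determinant is a superkey — BCNF.
Within {AuthorID, DueDate, Shelf}: {DueDate}⁺ ∩ {AuthorID, DueDate, Shelf} = {DueDate, Shelf}, not the whole set, so DueDate --> Shelf violates BCNF; decompose into {DueDate, Shelf} and {AuthorID, DueDate}.
{DueDate, Shelf}: every determinant is a superkey — BCNF.
{AuthorID, DueDate}: every determinant is a superkey — BCNF.

{AuthorID, DueDate}; {Branch, DueDate, ISBN, Shelf}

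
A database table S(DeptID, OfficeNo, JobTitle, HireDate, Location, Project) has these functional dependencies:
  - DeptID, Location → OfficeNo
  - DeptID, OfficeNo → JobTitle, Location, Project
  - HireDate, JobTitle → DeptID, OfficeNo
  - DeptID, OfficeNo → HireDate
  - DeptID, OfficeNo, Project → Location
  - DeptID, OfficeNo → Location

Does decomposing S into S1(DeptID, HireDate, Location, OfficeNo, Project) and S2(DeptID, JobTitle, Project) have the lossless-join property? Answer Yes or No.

Common attributes: {DeptID, Project}; their closure is {DeptID, Project}.
The closure covers neither S1 nor S2 entirely; the join is not lossless.

No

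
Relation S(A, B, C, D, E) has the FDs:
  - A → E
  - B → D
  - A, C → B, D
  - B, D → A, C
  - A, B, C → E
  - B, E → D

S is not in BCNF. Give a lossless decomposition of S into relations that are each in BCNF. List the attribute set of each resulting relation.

{A, B, C, D}; {A, E}

Candidate keys of the original relation: {A, C}, {B}.
{A, B, C, D, E}: {A} determines {A, E} here but is not a superkey — split on A → E, giving {A, E} and {A, B, C, D}.
{A, E} has no BCNF violation.
{A, B, C, D} has no BCNF violation.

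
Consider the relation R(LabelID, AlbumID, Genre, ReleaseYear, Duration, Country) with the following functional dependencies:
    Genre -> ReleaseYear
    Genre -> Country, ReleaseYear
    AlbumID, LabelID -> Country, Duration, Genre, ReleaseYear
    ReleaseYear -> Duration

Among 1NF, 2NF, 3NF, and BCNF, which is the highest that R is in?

Candidate key: {AlbumID, LabelID}. Prime attributes: {AlbumID, LabelID}.
Genre -> ReleaseYear breaks BCNF: {Genre}⁺ = {Country, Duration, Genre, ReleaseYear}, so {Genre} is not a superkey.
Genre -> ReleaseYear has non-prime {ReleaseYear} on the right and a non-superkey on the left, so 3NF fails.
No proper subset of a key has a non-prime attribute in its closure, so there is no partial dependency; 2NF holds.

2NF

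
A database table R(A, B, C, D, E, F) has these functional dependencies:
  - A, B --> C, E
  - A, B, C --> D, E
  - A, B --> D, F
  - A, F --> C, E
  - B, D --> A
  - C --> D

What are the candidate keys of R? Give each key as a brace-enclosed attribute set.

Attributes never on any right-hand side: {B} — every candidate key must contain it.
{A, B} is a candidate key since {A, B}⁺ = {A, B, C, D, E, F} covers every attribute.
{B, C} is a candidate key since {B, C}⁺ = {A, B, C, D, E, F} covers every attribute.
{B, D} is a candidate key since {B, D}⁺ = {A, B, C, D, E, F} covers every attribute.
These are minimal and exhaustive — every other superkey contains one of them.

{A, B}, {B, C}, {B, D}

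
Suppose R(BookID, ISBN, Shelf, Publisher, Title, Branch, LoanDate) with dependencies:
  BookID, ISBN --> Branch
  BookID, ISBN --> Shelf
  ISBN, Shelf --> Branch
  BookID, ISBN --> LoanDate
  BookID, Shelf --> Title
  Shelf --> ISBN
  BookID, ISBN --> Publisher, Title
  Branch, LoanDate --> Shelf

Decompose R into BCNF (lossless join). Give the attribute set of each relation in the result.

{BookID, LoanDate, Publisher, Shelf, Title}; {Branch, ISBN, Shelf}

Candidate keys of the original relation: {BookID, Branch, LoanDate}, {BookID, ISBN}, {BookID, Shelf}.
{BookID, Branch, ISBN, LoanDate, Publisher, Shelf, Title}: {ISBN, Shelf} determines {Branch, ISBN, Shelf} here but is not a superkey — split on ISBN, Shelf --> Branch, giving {Branch, ISBN, Shelf} and {BookID, ISBN, LoanDate, Publisher, Shelf, Title}.
{Branch, ISBN, Shelf}: every determinant is a superkey — BCNF.
{BookID, ISBN, LoanDate, Publisher, Shelf, Title}: {Shelf} determines {ISBN, Shelf} here but is not a superkey — split on Shelf --> ISBN, giving {ISBN, Shelf} and {BookID, LoanDate, Publisher, Shelf, Title}.
{ISBN, Shelf}: every determinant is a superkey — BCNF.
{BookID, LoanDate, Publisher, Shelf, Title}: every determinant is a superkey — BCNF.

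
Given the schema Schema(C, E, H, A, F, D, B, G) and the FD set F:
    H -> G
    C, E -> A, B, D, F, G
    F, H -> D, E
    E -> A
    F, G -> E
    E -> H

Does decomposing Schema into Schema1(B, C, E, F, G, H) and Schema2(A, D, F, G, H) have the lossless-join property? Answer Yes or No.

Yes

The shared attributes are {F, G, H} and {F, G, H}⁺ = {A, D, E, F, G, H}.
This includes all of Schema2, so the common attributes are a superkey of Schema2 — the join is lossless.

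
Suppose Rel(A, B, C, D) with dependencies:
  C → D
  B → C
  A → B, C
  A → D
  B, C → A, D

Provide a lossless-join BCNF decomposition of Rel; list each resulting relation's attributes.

{A, B, C}; {C, D}

Candidate keys of the original relation: {A}, {B}.
In {A, B, C, D}, {C} is not a superkey ({C}⁺ restricted to this set is {C, D}), so split on C → D into {C, D} and {A, B, C}.
{C, D} has no BCNF violation.
{A, B, C} has no BCNF violation.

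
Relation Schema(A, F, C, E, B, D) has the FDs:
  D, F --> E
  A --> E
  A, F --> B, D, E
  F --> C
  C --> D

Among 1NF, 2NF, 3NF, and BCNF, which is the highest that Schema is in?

Candidate key: {A, F}. Prime attributes: {A, F}.
D, F --> E breaks BCNF: {D, F}⁺ = {C, D, E, F}, so {D, F} is not a superkey.
Because {E} is non-prime and the left side of D, F --> E is not a superkey, the relation is not in 3NF.
Since {A} ⊂ {A, F} and {A}⁺ ⊇ {E} with {E} non-prime, there is a partial dependency; 2NF fails.

1NF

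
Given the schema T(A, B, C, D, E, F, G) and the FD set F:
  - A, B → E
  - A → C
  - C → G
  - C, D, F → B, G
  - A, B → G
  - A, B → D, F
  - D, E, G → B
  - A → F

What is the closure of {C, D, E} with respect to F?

Start with {C, D, E}.
C → G applies; add {G} → now {C, D, E, G}.
D, E, G → B applies; add {B} → now {B, C, D, E, G}.
No further FD applies.

{B, C, D, E, G}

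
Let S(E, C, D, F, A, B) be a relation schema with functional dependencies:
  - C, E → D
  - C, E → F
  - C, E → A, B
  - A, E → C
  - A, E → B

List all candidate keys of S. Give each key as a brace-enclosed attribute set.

Attributes never on any right-hand side: {E} — every candidate key must contain it.
{A, E}⁺ = {A, B, C, D, E, F}, which is every attribute, so {A, E} is a candidate key.
{C, E}⁺ = {A, B, C, D, E, F}, which is every attribute, so {C, E} is a candidate key.
No proper subset of any of these is a key, and no other minimal superkey exists.

{A, E}, {C, E}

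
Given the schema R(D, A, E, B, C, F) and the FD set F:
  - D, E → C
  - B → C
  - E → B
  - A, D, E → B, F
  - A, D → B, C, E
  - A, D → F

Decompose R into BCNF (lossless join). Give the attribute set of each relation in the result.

{A, D, E, F}; {B, C}; {B, E}

Candidate key of the original relation: {A, D}.
Within {A, B, C, D, E, F}: {D, E}⁺ ∩ {A, B, C, D, E, F} = {B, C, D, E}, not the whole set, so D, E → B, C violates BCNF; decompose into {B, C, D, E} and {A, D, E, F}.
Within {B, C, D, E}: {B}⁺ ∩ {B, C, D, E} = {B, C}, not the whole set, so B → C violates BCNF; decompose into {B, C} and {B, D, E}.
{B, C}: every determinant is a superkey — BCNF.
Within {B, D, E}: {E}⁺ ∩ {B, D, E} = {B, E}, not the whole set, so E → B violates BCNF; decompose into {B, E} and {D, E}.
{B, E}: every determinant is a superkey — BCNF.
{D, E}: every determinant is a superkey — BCNF.
{A, D, E, F}: every determinant is a superkey — BCNF.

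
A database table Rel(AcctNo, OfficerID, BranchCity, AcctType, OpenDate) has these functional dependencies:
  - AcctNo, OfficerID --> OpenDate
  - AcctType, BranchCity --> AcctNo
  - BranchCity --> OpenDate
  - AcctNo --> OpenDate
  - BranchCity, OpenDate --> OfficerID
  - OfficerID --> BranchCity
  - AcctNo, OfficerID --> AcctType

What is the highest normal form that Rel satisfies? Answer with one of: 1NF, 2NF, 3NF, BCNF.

1NF

Candidate keys: {AcctNo, BranchCity}, {AcctNo, OfficerID}, {AcctType, BranchCity}, {AcctType, OfficerID}. Prime attributes: {AcctNo, AcctType, BranchCity, OfficerID}.
For BranchCity --> OpenDate we have {BranchCity}⁺ = {BranchCity, OfficerID, OpenDate}; {BranchCity} is not a superkey, so BCNF fails.
Because {OpenDate} is non-prime and the left side of BranchCity --> OpenDate is not a superkey, the relation is not in 3NF.
Since {AcctNo} ⊂ {AcctNo, BranchCity} and {AcctNo}⁺ ⊇ {OpenDate} with {OpenDate} non-prime, there is a partial dependency; 2NF fails.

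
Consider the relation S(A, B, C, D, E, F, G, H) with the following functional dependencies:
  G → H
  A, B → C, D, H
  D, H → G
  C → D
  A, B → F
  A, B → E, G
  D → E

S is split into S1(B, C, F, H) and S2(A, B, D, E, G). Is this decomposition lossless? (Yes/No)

Common attributes: {B}; their closure is {B}.
Neither S1 nor S2 is contained in that closure, so the decomposition is lossy.

No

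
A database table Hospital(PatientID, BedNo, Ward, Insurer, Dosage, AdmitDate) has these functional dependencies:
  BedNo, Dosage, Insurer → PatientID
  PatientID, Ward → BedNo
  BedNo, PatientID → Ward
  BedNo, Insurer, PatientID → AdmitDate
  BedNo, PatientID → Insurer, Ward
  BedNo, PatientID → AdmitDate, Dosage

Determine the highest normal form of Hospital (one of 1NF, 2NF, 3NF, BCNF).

Candidate keys: {BedNo, Dosage, Insurer}, {BedNo, PatientID}, {PatientID, Ward}. Prime attributes: {BedNo, Dosage, Insurer, PatientID, Ward}.
The left-hand side of every FD is a superkey, so BCNF is satisfied.

BCNF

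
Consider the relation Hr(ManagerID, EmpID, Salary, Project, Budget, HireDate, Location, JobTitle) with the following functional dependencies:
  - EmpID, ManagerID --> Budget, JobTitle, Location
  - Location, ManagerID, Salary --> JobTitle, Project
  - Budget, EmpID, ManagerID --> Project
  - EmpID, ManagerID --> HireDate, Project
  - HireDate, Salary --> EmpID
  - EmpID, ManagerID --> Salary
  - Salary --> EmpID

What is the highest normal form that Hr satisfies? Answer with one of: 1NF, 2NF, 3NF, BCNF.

Candidate keys: {EmpID, ManagerID}, {ManagerID, Salary}. Prime attributes: {EmpID, ManagerID, Salary}.
HireDate, Salary --> EmpID breaks BCNF: {HireDate, Salary}⁺ = {EmpID, HireDate, Salary}, so {HireDate, Salary} is not a superkey.
Its right-hand attributes {EmpID} are all prime, as are those of every other non-superkey FD — the relation is in 3NF.

3NF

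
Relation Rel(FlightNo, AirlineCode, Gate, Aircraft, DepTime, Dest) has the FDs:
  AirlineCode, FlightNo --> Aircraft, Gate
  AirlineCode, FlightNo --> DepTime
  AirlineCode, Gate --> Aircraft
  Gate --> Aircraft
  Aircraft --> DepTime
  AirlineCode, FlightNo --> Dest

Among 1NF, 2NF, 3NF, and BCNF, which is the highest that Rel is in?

Candidate key: {AirlineCode, FlightNo}. Prime attributes: {AirlineCode, FlightNo}.
AirlineCode, Gate --> Aircraft: {AirlineCode, Gate}⁺ = {Aircraft, AirlineCode, DepTime, Gate}, which is not all of the attributes, so the left side is not a superkey — BCNF is violated.
AirlineCode, Gate --> Aircraft has non-prime {Aircraft} on the right and a non-superkey on the left, so 3NF fails.
Checking every proper subset of each key, none determines a non-prime attribute — 2NF is satisfied.

2NF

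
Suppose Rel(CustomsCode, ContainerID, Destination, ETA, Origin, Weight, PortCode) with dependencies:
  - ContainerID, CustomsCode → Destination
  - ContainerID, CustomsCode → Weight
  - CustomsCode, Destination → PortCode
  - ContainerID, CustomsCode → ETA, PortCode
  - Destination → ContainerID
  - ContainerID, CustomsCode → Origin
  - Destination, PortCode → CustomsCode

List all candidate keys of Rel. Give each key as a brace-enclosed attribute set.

{ContainerID, CustomsCode}, {CustomsCode, Destination}, {Destination, PortCode}

{ContainerID, CustomsCode} is a candidate key since {ContainerID, CustomsCode}⁺ = {ContainerID, CustomsCode, Destination, ETA, Origin, PortCode, Weight} covers every attribute.
{CustomsCode, Destination} is a candidate key since {CustomsCode, Destination}⁺ = {ContainerID, CustomsCode, Destination, ETA, Origin, PortCode, Weight} covers every attribute.
{Destination, PortCode} is a candidate key since {Destination, PortCode}⁺ = {ContainerID, CustomsCode, Destination, ETA, Origin, PortCode, Weight} covers every attribute.
Any other superkey properly contains one of these, so there are no further candidate keys.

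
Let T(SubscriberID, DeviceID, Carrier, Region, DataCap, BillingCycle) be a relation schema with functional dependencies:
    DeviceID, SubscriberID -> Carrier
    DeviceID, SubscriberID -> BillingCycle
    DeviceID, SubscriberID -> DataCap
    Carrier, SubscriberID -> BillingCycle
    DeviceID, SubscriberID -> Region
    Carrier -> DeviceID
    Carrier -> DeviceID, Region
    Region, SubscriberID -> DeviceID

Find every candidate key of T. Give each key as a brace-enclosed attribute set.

{Carrier, SubscriberID}, {DeviceID, SubscriberID}, {Region, SubscriberID}

Attributes never on any right-hand side: {SubscriberID} — every candidate key must contain it.
{Carrier, SubscriberID}⁺ = {BillingCycle, Carrier, DataCap, DeviceID, Region, SubscriberID} — all of the relation — so {Carrier, SubscriberID} is a candidate key.
{DeviceID, SubscriberID}⁺ = {BillingCycle, Carrier, DataCap, DeviceID, Region, SubscriberID} — all of the relation — so {DeviceID, SubscriberID} is a candidate key.
{Region, SubscriberID}⁺ = {BillingCycle, Carrier, DataCap, DeviceID, Region, SubscriberID} — all of the relation — so {Region, SubscriberID} is a candidate key.
These are minimal and exhaustive — every other superkey contains one of them.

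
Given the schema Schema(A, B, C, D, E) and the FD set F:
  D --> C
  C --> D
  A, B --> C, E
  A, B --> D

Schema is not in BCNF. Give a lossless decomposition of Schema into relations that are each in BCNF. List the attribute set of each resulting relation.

{A, B, D, E}; {C, D}

Candidate key of the original relation: {A, B}.
Within {A, B, C, D, E}: {D}⁺ ∩ {A, B, C, D, E} = {C, D}, not the whole set, so D --> C violates BCNF; decompose into {C, D} and {A, B, D, E}.
{C, D} has no BCNF violation.
{A, B, D, E} has no BCNF violation.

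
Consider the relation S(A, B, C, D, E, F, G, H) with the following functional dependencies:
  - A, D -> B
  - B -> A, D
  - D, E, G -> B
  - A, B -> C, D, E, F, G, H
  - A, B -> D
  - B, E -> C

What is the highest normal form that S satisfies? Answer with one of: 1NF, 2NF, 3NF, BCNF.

BCNF

Candidate keys: {A, D}, {B}, {D, E, G}. Prime attributes: {A, B, D, E, G}.
Each dependency's left side is a superkey — BCNF holds.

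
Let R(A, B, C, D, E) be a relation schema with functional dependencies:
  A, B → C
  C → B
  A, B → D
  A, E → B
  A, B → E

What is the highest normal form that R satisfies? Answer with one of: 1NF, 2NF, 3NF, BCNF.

Candidate keys: {A, B}, {A, C}, {A, E}. Prime attributes: {A, B, C, E}.
C → B: {C}⁺ = {B, C}, which is not all of the attributes, so the left side is not a superkey — BCNF is violated.
Since {B} ⊆ prime attributes and every other non-superkey FD also has a prime right side, the schema is in 3NF.

3NF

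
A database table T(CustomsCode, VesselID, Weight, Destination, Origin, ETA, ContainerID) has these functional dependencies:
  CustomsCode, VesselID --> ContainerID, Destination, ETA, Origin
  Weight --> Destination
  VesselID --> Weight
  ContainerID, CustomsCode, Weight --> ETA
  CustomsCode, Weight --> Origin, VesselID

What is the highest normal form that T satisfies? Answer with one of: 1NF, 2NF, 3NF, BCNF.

1NF

Candidate keys: {CustomsCode, VesselID}, {CustomsCode, Weight}. Prime attributes: {CustomsCode, VesselID, Weight}.
Weight --> Destination: {Weight}⁺ = {Destination, Weight}, which is not all of the attributes, so the left side is not a superkey — BCNF is violated.
Weight --> Destination has non-prime {Destination} on the right and a non-superkey on the left, so 3NF fails.
{VesselID} is a proper subset of the key {CustomsCode, VesselID}, and {VesselID}⁺ contains the non-prime attribute {Destination} — a partial dependency, so 2NF is violated.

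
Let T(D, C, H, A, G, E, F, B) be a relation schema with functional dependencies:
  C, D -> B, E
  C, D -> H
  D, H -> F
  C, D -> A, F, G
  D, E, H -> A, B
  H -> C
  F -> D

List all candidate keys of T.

{C, D}, {C, F}, {D, H}, {F, H}

{C, D}⁺ = {A, B, C, D, E, F, G, H} — all of the relation — so {C, D} is a candidate key.
{C, F}⁺ = {A, B, C, D, E, F, G, H} — all of the relation — so {C, F} is a candidate key.
{D, H}⁺ = {A, B, C, D, E, F, G, H} — all of the relation — so {D, H} is a candidate key.
{F, H}⁺ = {A, B, C, D, E, F, G, H} — all of the relation — so {F, H} is a candidate key.
These are minimal and exhaustive — every other superkey contains one of them.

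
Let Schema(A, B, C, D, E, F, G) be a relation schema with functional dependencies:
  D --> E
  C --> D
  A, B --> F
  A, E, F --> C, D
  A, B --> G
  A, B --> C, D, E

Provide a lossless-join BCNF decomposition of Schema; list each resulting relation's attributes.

Candidate key of the original relation: {A, B}.
In {A, B, C, D, E, F, G}, {D} is not a superkey ({D}⁺ restricted to this set is {D, E}), so split on D --> E into {D, E} and {A, B, C, D, F, G}.
{D, E} is in BCNF.
In {A, B, C, D, F, G}, {C} is not a superkey ({C}⁺ restricted to this set is {C, D}), so split on C --> D into {C, D} and {A, B, C, F, G}.
{C, D} is in BCNF.
{A, B, C, F, G} is in BCNF.

{A, B, C, F, G}; {C, D}; {D, E}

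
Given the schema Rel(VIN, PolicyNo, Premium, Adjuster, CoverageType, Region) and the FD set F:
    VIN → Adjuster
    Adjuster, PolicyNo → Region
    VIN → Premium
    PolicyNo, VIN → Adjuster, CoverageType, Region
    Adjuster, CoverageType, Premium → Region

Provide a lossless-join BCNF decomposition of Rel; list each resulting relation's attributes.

{Adjuster, Premium, VIN}; {CoverageType, PolicyNo, VIN}; {CoverageType, Region, VIN}

Candidate key of the original relation: {PolicyNo, VIN}.
Within {Adjuster, CoverageType, PolicyNo, Premium, Region, VIN}: {VIN}⁺ ∩ {Adjuster, CoverageType, PolicyNo, Premium, Region, VIN} = {Adjuster, Premium, VIN}, not the whole set, so VIN → Adjuster, Premium violates BCNF; decompose into {Adjuster, Premium, VIN} and {CoverageType, PolicyNo, Region, VIN}.
{Adjuster, Premium, VIN} is in BCNF.
Within {CoverageType, PolicyNo, Region, VIN}: {CoverageType, VIN}⁺ ∩ {CoverageType, PolicyNo, Region, VIN} = {CoverageType, Region, VIN}, not the whole set, so CoverageType, VIN → Region violates BCNF; decompose into {CoverageType, Region, VIN} and {CoverageType, PolicyNo, VIN}.
{CoverageType, Region, VIN} is in BCNF.
{CoverageType, PolicyNo, VIN} is in BCNF.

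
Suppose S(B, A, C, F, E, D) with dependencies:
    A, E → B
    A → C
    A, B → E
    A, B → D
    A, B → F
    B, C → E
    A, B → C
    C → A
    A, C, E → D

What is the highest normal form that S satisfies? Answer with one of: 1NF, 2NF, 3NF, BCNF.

Candidate keys: {A, B}, {A, E}, {B, C}, {C, E}. Prime attributes: {A, B, C, E}.
A → C breaks BCNF: {A}⁺ = {A, C}, so {A} is not a superkey.
But every attribute on its right side ({C}) is prime, and the same holds for every other non-superkey FD, so 3NF still holds.

3NF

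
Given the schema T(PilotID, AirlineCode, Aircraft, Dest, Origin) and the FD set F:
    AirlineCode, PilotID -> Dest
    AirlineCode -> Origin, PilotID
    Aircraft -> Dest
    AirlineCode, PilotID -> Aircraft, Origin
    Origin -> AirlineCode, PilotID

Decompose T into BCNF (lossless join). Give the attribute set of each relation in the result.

Candidate keys of the original relation: {AirlineCode}, {Origin}.
{Aircraft, AirlineCode, Dest, Origin, PilotID}: {Aircraft} determines {Aircraft, Dest} here but is not a superkey — split on Aircraft -> Dest, giving {Aircraft, Dest} and {Aircraft, AirlineCode, Origin, PilotID}.
{Aircraft, Dest}: every determinant is a superkey — BCNF.
{Aircraft, AirlineCode, Origin, PilotID}: every determinant is a superkey — BCNF.

{Aircraft, AirlineCode, Origin, PilotID}; {Aircraft, Dest}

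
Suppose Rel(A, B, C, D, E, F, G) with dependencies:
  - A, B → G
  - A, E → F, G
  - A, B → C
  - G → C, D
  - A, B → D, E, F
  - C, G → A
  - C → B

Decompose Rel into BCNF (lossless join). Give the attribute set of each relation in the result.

Candidate keys of the original relation: {A, B}, {A, C}, {A, E}, {G}.
Within {A, B, C, D, E, F, G}: {C}⁺ ∩ {A, B, C, D, E, F, G} = {B, C}, not the whole set, so C → B violates BCNF; decompose into {B, C} and {A, C, D, E, F, G}.
{B, C} is in BCNF.
{A, C, D, E, F, G} is in BCNF.

{A, C, D, E, F, G}; {B, C}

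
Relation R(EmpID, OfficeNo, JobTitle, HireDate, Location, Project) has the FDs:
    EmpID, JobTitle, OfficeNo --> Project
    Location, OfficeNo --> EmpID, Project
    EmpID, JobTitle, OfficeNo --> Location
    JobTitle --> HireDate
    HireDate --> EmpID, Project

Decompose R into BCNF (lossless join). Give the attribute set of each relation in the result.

Candidate key of the original relation: {JobTitle, OfficeNo}.
In {EmpID, HireDate, JobTitle, Location, OfficeNo, Project}, {Location, OfficeNo} is not a superkey ({Location, OfficeNo}⁺ restricted to this set is {EmpID, Location, OfficeNo, Project}), so split on Location, OfficeNo --> EmpID, Project into {EmpID, Location, OfficeNo, Project} and {HireDate, JobTitle, Location, OfficeNo}.
{EmpID, Location, OfficeNo, Project} is in BCNF.
In {HireDate, JobTitle, Location, OfficeNo}, {JobTitle} is not a superkey ({JobTitle}⁺ restricted to this set is {HireDate, JobTitle}), so split on JobTitle --> HireDate into {HireDate, JobTitle} and {JobTitle, Location, OfficeNo}.
{HireDate, JobTitle} is in BCNF.
{JobTitle, Location, OfficeNo} is in BCNF.

{EmpID, Location, OfficeNo, Project}; {HireDate, JobTitle}; {JobTitle, Location, OfficeNo}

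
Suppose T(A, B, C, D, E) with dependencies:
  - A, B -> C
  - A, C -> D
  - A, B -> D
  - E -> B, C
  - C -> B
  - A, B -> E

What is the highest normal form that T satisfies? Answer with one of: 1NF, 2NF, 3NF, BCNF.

Candidate keys: {A, B}, {A, C}, {A, E}. Prime attributes: {A, B, C, E}.
E -> B, C breaks BCNF: {E}⁺ = {B, C, E}, so {E} is not a superkey.
But every attribute on its right side ({B, C}) is prime, and the same holds for every other non-superkey FD, so 3NF still holds.

3NF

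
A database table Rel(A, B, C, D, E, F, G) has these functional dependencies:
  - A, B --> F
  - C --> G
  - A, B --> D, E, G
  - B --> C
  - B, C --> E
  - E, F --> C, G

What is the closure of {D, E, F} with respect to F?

{C, D, E, F, G}

Start with {D, E, F}.
E, F --> C, G applies; add {C, G} → now {C, D, E, F, G}.
No further FD applies.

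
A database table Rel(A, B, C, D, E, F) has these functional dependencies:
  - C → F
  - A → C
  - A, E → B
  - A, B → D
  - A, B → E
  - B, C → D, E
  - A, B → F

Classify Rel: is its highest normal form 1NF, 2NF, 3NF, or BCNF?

1NF

Candidate keys: {A, B}, {A, E}. Prime attributes: {A, B, E}.
C → F: {C}⁺ = {C, F}, which is not all of the attributes, so the left side is not a superkey — BCNF is violated.
C → F has non-prime {F} on the right and a non-superkey on the left, so 3NF fails.
{A} is a proper subset of the key {A, B}, and {A}⁺ contains the non-prime attributes {C, F} — a partial dependency, so 2NF is violated.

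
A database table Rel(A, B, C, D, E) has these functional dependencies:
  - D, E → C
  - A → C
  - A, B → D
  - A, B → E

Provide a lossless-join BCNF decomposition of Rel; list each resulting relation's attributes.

{A, B, D, E}; {C, D, E}

Candidate key of the original relation: {A, B}.
Within {A, B, C, D, E}: {D, E}⁺ ∩ {A, B, C, D, E} = {C, D, E}, not the whole set, so D, E → C violates BCNF; decompose into {C, D, E} and {A, B, D, E}.
{C, D, E}: every determinant is a superkey — BCNF.
{A, B, D, E}: every determinant is a superkey — BCNF.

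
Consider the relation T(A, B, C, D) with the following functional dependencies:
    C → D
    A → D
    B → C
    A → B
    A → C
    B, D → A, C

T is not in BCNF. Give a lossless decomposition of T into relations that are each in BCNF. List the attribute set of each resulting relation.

{A, B, C}; {C, D}

Candidate keys of the original relation: {A}, {B}.
{A, B, C, D}: {C} determines {C, D} here but is not a superkey — split on C → D, giving {C, D} and {A, B, C}.
{C, D} has no BCNF violation.
{A, B, C} has no BCNF violation.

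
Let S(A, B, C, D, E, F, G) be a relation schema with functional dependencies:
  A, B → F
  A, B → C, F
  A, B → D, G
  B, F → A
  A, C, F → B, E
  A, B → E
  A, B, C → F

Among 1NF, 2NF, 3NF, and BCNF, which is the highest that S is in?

Candidate keys: {A, B}, {A, C, F}, {B, F}. Prime attributes: {A, B, C, F}.
Every FD has a superkey on the left, so the relation is in BCNF.

BCNF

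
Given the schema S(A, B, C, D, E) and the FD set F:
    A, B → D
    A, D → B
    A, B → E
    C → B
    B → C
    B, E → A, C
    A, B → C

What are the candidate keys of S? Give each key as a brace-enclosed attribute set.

{A, B}⁺ = {A, B, C, D, E} — all of the relation — so {A, B} is a candidate key.
{A, C}⁺ = {A, B, C, D, E} — all of the relation — so {A, C} is a candidate key.
{A, D}⁺ = {A, B, C, D, E} — all of the relation — so {A, D} is a candidate key.
{B, E}⁺ = {A, B, C, D, E} — all of the relation — so {B, E} is a candidate key.
{C, E}⁺ = {A, B, C, D, E} — all of the relation — so {C, E} is a candidate key.
Any other superkey properly contains one of these, so there are no further candidate keys.

{A, B}, {A, C}, {A, D}, {B, E}, {C, E}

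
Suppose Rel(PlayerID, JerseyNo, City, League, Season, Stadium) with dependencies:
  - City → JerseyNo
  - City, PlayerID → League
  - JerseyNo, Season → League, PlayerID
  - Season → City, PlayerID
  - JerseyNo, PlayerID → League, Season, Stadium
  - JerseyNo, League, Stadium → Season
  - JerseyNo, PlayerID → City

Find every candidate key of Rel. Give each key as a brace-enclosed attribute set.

{Season}⁺ = {City, JerseyNo, League, PlayerID, Season, Stadium}, which is every attribute, so {Season} is a candidate key.
{City, PlayerID}⁺ = {City, JerseyNo, League, PlayerID, Season, Stadium}, which is every attribute, so {City, PlayerID} is a candidate key.
{JerseyNo, PlayerID}⁺ = {City, JerseyNo, League, PlayerID, Season, Stadium}, which is every attribute, so {JerseyNo, PlayerID} is a candidate key.
{City, League, Stadium}⁺ = {City, JerseyNo, League, PlayerID, Season, Stadium}, which is every attribute, so {City, League, Stadium} is a candidate key.
{JerseyNo, League, Stadium}⁺ = {City, JerseyNo, League, PlayerID, Season, Stadium}, which is every attribute, so {JerseyNo, League, Stadium} is a candidate key.
Any other superkey properly contains one of these, so there are no further candidate keys.

{City, League, Stadium}, {City, PlayerID}, {JerseyNo, League, Stadium}, {JerseyNo, PlayerID}, {Season}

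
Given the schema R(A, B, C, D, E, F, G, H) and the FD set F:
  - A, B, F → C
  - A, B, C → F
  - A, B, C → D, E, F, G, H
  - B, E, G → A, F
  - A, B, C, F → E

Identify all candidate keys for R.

{A, B, C}, {A, B, F}, {B, E, G}

No FD produces {B}, so it must be in every candidate key.
{A, B, C}⁺ = {A, B, C, D, E, F, G, H}, which is every attribute, so {A, B, C} is a candidate key.
{A, B, F}⁺ = {A, B, C, D, E, F, G, H}, which is every attribute, so {A, B, F} is a candidate key.
{B, E, G}⁺ = {A, B, C, D, E, F, G, H}, which is every attribute, so {B, E, G} is a candidate key.
These are minimal and exhaustive — every other superkey contains one of them.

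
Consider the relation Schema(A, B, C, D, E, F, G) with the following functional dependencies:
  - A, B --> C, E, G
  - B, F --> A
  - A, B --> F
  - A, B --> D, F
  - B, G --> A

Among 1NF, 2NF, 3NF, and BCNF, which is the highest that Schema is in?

Candidate keys: {A, B}, {B, F}, {B, G}. Prime attributes: {A, B, F, G}.
Every FD has a superkey on the left, so the relation is in BCNF.

BCNF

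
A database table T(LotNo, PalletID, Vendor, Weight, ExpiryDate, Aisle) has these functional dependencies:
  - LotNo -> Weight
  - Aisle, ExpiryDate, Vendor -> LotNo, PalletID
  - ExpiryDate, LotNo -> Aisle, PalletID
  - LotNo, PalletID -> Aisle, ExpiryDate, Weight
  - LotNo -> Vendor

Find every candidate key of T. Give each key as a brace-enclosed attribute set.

{Aisle, ExpiryDate, Vendor}, {ExpiryDate, LotNo}, {LotNo, PalletID}

{ExpiryDate, LotNo}⁺ = {Aisle, ExpiryDate, LotNo, PalletID, Vendor, Weight} — all of the relation — so {ExpiryDate, LotNo} is a candidate key.
{LotNo, PalletID}⁺ = {Aisle, ExpiryDate, LotNo, PalletID, Vendor, Weight} — all of the relation — so {LotNo, PalletID} is a candidate key.
{Aisle, ExpiryDate, Vendor}⁺ = {Aisle, ExpiryDate, LotNo, PalletID, Vendor, Weight} — all of the relation — so {Aisle, ExpiryDate, Vendor} is a candidate key.
These are minimal and exhaustive — every other superkey contains one of them.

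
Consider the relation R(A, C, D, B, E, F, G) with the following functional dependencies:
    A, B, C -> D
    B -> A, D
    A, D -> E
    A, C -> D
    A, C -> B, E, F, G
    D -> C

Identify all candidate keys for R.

Closure of {B} is {A, B, C, D, E, F, G}, the whole schema; {B} is a candidate key.
Closure of {A, C} is {A, B, C, D, E, F, G}, the whole schema; {A, C} is a candidate key.
Closure of {A, D} is {A, B, C, D, E, F, G}, the whole schema; {A, D} is a candidate key.
These are minimal and exhaustive — every other superkey contains one of them.

{A, C}, {A, D}, {B}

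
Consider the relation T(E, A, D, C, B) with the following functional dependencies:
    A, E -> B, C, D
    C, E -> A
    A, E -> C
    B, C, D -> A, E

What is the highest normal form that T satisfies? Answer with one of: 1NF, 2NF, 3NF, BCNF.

Candidate keys: {A, E}, {B, C, D}, {C, E}. Prime attributes: {A, B, C, D, E}.
Each dependency's left side is a superkey — BCNF holds.

BCNF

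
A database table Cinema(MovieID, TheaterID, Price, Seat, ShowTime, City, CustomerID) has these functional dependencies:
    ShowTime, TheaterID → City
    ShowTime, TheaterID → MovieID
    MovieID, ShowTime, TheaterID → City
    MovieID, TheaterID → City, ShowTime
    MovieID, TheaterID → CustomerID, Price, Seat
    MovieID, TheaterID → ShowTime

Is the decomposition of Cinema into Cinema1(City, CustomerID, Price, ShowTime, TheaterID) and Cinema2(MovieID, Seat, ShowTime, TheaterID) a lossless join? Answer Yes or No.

Common attributes: {ShowTime, TheaterID}; their closure is {City, CustomerID, MovieID, Price, Seat, ShowTime, TheaterID}.
This includes all of Cinema1, so the common attributes are a superkey of Cinema1 — the join is lossless.

Yes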